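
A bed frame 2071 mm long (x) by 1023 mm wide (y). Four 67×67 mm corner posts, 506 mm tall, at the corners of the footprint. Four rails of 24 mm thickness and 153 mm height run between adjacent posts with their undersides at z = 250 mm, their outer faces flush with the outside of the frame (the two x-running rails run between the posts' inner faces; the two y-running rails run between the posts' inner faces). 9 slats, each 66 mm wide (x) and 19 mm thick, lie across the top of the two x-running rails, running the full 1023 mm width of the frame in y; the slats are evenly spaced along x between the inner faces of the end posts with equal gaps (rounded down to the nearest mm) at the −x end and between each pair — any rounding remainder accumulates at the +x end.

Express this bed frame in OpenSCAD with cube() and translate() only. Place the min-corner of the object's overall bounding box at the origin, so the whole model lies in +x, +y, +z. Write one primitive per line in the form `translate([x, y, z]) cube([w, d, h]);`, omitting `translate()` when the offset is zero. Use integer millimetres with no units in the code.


// slat z = rail_z + rail_h = 250 + 153 = 403
// slat gap = ⌊(1937 − 9·66) / 10⌋ = 134
cube([67, 67, 506]);
translate([0, 956, 0]) cube([67, 67, 506]);
translate([2004, 0, 0]) cube([67, 67, 506]);
translate([2004, 956, 0]) cube([67, 67, 506]);
translate([67, 0, 250]) cube([1937, 24, 153]);
translate([67, 999, 250]) cube([1937, 24, 153]);
translate([0, 67, 250]) cube([24, 889, 153]);
translate([2047, 67, 250]) cube([24, 889, 153]);
translate([201, 0, 403]) cube([66, 1023, 19]);
translate([401, 0, 403]) cube([66, 1023, 19]);
translate([601, 0, 403]) cube([66, 1023, 19]);
translate([801, 0, 403]) cube([66, 1023, 19]);
translate([1001, 0, 403]) cube([66, 1023, 19]);
translate([1201, 0, 403]) cube([66, 1023, 19]);
translate([1401, 0, 403]) cube([66, 1023, 19]);
translate([1601, 0, 403]) cube([66, 1023, 19]);
translate([1801, 0, 403]) cube([66, 1023, 19]);


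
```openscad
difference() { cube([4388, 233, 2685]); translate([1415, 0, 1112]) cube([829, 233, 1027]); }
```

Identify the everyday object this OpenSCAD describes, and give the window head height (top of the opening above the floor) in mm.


A wall with a window opening. The window head height is 2139 mm.

A wall with a rectangular opening subtracted — a window. Sill at z = 1112, opening 1027 mm tall, so the head is at 1112 + 1027 = 2139 mm.


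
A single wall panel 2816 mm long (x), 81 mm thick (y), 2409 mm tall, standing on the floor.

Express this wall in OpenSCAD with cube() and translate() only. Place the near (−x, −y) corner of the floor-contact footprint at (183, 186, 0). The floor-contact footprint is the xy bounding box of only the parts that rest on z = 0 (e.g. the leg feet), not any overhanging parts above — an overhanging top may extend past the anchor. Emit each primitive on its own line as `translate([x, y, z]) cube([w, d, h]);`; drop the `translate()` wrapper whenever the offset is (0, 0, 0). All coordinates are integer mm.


translate([183, 186, 0]) cube([2816, 81, 2409]);


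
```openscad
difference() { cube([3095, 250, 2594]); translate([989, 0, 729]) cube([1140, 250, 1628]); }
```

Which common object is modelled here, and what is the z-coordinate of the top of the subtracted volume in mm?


A wall with a window opening. The window head height is 2357 mm.

A wall with a rectangular opening subtracted — a window. Sill at z = 729, opening 1628 mm tall, so the head is at 729 + 1628 = 2357 mm.


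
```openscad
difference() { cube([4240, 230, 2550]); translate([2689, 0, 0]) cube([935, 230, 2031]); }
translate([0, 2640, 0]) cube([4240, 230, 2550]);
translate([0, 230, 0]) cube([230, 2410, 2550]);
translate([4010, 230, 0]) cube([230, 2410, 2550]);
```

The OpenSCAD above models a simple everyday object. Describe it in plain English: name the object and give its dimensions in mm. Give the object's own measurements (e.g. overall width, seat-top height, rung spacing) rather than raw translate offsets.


A single room: four walls, each 2550 mm tall and 230 mm thick, enclosing an outside footprint 4240×2870 mm (x × y), no floor or roof. The front and back walls (−y and +y sides) run the full x-width; the side walls fit between their inner faces. A door opening 935 mm wide and 2031 mm tall is cut through the front wall from the floor up, its −x edge 2689 mm from the wall's −x end.


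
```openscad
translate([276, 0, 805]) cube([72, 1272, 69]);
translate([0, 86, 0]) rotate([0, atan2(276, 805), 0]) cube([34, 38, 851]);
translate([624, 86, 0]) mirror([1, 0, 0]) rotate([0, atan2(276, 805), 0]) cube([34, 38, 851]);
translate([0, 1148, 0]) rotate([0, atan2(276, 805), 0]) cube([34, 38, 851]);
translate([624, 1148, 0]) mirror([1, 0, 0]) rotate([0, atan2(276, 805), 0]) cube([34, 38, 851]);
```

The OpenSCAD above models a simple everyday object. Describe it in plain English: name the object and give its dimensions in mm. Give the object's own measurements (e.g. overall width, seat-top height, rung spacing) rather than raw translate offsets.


A sawhorse. A 72×1272×69 mm beam (x, y, z) sits on two A-frame leg pairs. Each pair is two raked legs of 34×38 mm section (38 mm along y) splaying symmetrically in x. Each leg rises 805 mm vertically over 276 mm of horizontal reach and is 851 mm long along its own axis. Every leg's outer bottom edge rests on the floor and its outer top edge meets a bottom edge of the beam — the left legs (tilting toward +x) meet the beam's −x bottom edge, the right legs (their mirror images, tilting toward −x) meet its +x bottom edge — so the leg tops tuck under the beam, the beam's underside is 805 mm above the floor, and the feet are 624 mm apart outside-to-outside with the beam centred between them. The two leg pairs are set in 86 mm from either end of the beam.


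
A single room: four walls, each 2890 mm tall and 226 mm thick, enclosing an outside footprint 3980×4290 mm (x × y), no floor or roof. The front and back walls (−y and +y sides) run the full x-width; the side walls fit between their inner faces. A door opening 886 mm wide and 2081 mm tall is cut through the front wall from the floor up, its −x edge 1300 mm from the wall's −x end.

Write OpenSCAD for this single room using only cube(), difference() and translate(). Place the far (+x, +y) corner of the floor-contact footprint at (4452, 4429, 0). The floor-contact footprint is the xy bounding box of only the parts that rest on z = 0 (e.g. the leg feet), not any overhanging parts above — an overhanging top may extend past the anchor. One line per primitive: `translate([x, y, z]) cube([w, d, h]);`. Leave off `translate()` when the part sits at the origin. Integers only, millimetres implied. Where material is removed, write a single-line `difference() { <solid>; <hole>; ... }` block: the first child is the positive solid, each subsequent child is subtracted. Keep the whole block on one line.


difference() { translate([472, 139, 0]) cube([3980, 226, 2890]); translate([1772, 139, 0]) cube([886, 226, 2081]); }
translate([472, 4203, 0]) cube([3980, 226, 2890]);
translate([472, 365, 0]) cube([226, 3838, 2890]);
translate([4226, 365, 0]) cube([226, 3838, 2890]);


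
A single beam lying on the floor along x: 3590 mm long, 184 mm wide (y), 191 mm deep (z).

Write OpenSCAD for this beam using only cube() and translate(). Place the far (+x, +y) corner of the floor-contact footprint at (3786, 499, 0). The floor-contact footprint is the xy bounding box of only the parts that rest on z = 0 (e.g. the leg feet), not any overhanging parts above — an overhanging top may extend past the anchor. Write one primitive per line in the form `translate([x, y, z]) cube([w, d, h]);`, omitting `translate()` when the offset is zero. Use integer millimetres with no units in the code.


translate([196, 315, 0]) cube([3590, 184, 191]);


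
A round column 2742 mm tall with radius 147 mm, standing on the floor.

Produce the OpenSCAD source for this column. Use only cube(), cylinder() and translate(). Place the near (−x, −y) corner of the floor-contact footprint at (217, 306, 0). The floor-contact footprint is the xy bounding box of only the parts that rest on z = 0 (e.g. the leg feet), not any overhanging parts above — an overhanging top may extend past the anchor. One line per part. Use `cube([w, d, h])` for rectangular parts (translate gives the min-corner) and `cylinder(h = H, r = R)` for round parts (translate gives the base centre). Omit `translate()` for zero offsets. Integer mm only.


translate([364, 453, 0]) cylinder(h = 2742, r = 147);


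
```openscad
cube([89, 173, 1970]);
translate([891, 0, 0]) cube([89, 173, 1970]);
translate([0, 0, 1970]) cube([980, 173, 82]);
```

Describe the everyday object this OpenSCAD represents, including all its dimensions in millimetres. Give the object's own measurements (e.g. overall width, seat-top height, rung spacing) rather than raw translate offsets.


A door frame. The clear opening is 802 mm wide and 1970 mm high. Two 89 mm wide jambs, 173 mm deep, stand either side of the opening from the floor to the top of the opening. A 82 mm thick head sits across the top of both jambs, spanning the full outside width of the frame.


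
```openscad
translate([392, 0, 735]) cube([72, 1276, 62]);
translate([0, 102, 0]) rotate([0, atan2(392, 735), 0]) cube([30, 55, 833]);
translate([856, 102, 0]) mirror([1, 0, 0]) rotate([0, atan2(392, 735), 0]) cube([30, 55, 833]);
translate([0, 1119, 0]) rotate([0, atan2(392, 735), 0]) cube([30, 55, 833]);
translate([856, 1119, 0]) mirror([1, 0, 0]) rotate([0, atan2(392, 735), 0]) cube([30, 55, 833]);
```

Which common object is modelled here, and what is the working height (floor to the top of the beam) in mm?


A sawhorse. The overall height is 797 mm.

A beam across two mirrored pairs of raked legs — a sawhorse. The beam's underside is at z = 735 (matching the legs' vertical rise in atan2(392, 735)) and the beam is 62 mm tall, so its top is at 735 + 62 = 797 mm. The raked legs top out at the beam's underside, so that is the highest point.


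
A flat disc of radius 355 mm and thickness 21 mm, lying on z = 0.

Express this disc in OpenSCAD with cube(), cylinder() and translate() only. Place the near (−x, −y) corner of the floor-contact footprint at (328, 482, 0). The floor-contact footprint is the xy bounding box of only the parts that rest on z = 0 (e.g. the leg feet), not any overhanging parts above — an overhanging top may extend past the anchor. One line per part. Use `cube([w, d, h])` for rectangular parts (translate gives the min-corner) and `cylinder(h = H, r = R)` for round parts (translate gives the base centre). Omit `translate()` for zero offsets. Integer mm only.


translate([683, 837, 0]) cylinder(h = 21, r = 355);


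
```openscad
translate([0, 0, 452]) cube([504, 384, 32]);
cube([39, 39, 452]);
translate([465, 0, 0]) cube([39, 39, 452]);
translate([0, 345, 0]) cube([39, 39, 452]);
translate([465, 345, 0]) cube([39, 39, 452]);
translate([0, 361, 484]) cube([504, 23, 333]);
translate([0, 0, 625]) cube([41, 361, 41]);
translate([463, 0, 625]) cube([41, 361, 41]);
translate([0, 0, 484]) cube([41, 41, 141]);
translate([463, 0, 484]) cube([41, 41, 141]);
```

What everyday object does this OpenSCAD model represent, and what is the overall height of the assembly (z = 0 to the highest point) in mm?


A chair. The overall height is 817 mm.

A slab on four corner posts with a tall panel at the back — a chair. The seat slab sits at z = 452 with thickness 32, and the 333 mm backrest starts at the seat top, so the overall height is 452 + 32 + 333 = 817 mm.


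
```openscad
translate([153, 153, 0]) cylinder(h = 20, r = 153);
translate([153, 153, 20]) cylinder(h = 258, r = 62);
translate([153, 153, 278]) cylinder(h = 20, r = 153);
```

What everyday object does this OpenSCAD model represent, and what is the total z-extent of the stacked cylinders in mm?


A spool. The overall height is 298 mm.

Three coaxial cylinders, large–small–large — a spool. Two 20 mm flanges and a 258 mm core give 20 + 258 + 20 = 298 mm.


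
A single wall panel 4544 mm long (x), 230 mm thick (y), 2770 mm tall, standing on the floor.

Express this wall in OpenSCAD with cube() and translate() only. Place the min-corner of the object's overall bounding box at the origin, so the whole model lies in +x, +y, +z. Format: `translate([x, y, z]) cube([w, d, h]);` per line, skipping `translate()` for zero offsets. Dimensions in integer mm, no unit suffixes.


cube([4544, 230, 2770]);


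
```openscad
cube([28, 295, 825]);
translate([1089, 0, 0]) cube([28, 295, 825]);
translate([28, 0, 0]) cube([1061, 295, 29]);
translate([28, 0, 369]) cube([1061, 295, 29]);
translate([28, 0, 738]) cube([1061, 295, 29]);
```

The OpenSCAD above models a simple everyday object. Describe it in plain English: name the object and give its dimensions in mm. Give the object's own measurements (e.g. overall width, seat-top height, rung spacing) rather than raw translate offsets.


An open bookshelf. Two side panels, each 28 mm thick, 295 mm deep and 825 mm tall, stand 1117 mm apart (outside-to-outside). Between them sit 3 shelves, each 29 mm thick and 295 mm deep, spanning the full gap between the sides. The bottom shelf rests on the floor (its underside at z = 0) and the clear gap between one shelf's top and the next shelf's underside is 340 mm.


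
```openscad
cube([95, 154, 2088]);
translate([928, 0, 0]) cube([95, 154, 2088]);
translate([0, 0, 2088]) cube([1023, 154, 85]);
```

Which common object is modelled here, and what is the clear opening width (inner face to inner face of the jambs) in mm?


A door frame. The clear opening width is 833 mm.

Two 2088 mm tall posts with a header on top — a door frame. The left jamb is 95 mm wide at x = 0; the right jamb starts at x = 928. The clear opening is 928 − 95 = 833 mm.


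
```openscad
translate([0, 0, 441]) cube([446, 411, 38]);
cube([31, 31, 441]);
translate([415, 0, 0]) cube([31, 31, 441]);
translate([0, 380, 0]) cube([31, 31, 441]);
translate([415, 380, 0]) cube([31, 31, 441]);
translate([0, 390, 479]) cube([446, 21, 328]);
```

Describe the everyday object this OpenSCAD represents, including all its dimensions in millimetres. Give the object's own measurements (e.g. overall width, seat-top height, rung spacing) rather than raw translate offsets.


A chair. The seat is a 446×411×38 mm slab with its top at z = 479 mm, on four 31×31 mm corner legs (flush with the seat edges, standing on z = 0). A flat backrest 21 mm thick, 328 mm tall, spans the full seat width and rises from the seat top along its +y edge, rear face flush with the rear of the seat.


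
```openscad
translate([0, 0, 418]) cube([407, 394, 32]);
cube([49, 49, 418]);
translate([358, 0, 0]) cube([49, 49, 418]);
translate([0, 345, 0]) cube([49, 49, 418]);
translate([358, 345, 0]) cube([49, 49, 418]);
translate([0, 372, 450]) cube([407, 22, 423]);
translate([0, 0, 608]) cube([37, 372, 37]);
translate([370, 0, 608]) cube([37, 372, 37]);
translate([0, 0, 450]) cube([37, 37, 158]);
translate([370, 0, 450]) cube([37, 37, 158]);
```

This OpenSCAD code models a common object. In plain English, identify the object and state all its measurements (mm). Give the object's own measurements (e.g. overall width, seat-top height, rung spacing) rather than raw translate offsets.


A chair. The seat is a 407×394×32 mm slab with its top at z = 450 mm, on four 49×49 mm corner legs (flush with the seat edges, standing on z = 0). A flat backrest 22 mm thick, 423 mm tall, spans the full seat width and rises from the seat top along its +y edge, rear face flush with the rear of the seat. Two armrests of 37×37 mm section run along each side from the seat's front edge to the front of the backrest, top faces 195 mm above the seat top and outer faces flush with the seat's x-edges; a 37×37 mm post under the front of each armrest stands on the seat at the front corner.


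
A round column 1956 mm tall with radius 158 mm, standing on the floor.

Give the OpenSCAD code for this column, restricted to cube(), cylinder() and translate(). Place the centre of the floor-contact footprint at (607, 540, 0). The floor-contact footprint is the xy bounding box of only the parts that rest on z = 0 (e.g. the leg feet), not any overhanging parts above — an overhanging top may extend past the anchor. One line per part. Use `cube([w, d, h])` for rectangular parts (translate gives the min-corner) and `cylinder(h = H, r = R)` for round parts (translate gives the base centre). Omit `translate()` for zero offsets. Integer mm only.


translate([607, 540, 0]) cylinder(h = 1956, r = 158);


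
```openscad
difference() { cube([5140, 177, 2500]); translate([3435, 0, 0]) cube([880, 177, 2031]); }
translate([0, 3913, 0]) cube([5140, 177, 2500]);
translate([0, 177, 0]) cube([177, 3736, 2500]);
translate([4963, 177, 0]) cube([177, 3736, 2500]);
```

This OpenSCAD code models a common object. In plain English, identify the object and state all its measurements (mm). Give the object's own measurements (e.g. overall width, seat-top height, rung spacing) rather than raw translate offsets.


A single room: four walls, each 2500 mm tall and 177 mm thick, enclosing an outside footprint 5140×4090 mm (x × y), no floor or roof. The front and back walls (−y and +y sides) run the full x-width; the side walls fit between their inner faces. A door opening 880 mm wide and 2031 mm tall is cut through the front wall from the floor up, its −x edge 3435 mm from the wall's −x end.


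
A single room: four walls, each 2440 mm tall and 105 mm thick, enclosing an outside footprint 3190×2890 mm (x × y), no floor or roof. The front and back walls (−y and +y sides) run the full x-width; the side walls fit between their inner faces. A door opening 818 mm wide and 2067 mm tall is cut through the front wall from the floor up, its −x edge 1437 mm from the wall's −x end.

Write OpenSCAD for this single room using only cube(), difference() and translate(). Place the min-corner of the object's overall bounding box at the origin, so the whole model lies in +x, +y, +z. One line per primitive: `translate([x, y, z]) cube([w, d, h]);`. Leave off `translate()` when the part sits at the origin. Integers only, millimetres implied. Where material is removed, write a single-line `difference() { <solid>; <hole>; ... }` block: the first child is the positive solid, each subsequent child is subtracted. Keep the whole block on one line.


difference() { cube([3190, 105, 2440]); translate([1437, 0, 0]) cube([818, 105, 2067]); }
translate([0, 2785, 0]) cube([3190, 105, 2440]);
translate([0, 105, 0]) cube([105, 2680, 2440]);
translate([3085, 105, 0]) cube([105, 2680, 2440]);


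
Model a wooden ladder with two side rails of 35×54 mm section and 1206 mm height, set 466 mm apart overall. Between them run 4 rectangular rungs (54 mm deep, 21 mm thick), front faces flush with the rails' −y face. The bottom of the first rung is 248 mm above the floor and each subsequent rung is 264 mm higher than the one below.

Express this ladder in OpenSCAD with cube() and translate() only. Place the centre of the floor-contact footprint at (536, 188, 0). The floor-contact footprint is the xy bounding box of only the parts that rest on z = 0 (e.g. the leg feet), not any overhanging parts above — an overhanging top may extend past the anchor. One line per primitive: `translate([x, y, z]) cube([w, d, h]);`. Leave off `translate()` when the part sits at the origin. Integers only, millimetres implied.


translate([303, 161, 0]) cube([35, 54, 1206]);
translate([734, 161, 0]) cube([35, 54, 1206]);
translate([338, 161, 248]) cube([396, 54, 21]);
translate([338, 161, 512]) cube([396, 54, 21]);
translate([338, 161, 776]) cube([396, 54, 21]);
translate([338, 161, 1040]) cube([396, 54, 21]);


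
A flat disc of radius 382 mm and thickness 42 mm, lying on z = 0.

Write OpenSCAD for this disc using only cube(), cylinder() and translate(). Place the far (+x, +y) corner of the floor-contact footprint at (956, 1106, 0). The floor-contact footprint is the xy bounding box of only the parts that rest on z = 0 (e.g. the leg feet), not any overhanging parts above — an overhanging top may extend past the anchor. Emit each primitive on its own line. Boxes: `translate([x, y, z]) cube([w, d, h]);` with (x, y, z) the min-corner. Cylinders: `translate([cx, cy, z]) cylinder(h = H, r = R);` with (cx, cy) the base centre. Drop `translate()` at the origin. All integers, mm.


translate([574, 724, 0]) cylinder(h = 42, r = 382);


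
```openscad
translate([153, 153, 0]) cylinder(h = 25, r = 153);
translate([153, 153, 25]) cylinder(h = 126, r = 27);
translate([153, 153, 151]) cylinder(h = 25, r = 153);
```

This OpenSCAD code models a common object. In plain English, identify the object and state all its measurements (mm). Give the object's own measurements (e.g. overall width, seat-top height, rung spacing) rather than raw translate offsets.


A spool: two coaxial disc flanges of radius 153 mm and thickness 25 mm, joined by a core cylinder of radius 27 mm and height 126 mm. The lower flange rests on z = 0 and the three cylinders share a vertical axis.


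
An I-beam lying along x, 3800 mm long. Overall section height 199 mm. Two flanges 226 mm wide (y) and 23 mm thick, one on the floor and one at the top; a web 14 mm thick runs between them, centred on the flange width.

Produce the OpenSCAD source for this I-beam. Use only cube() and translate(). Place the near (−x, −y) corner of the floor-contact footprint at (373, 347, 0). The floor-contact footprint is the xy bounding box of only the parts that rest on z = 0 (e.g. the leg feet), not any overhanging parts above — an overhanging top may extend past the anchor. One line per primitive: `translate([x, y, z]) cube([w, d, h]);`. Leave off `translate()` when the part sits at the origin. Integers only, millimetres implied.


translate([373, 347, 0]) cube([3800, 226, 23]);
translate([373, 453, 23]) cube([3800, 14, 153]);
translate([373, 347, 176]) cube([3800, 226, 23]);


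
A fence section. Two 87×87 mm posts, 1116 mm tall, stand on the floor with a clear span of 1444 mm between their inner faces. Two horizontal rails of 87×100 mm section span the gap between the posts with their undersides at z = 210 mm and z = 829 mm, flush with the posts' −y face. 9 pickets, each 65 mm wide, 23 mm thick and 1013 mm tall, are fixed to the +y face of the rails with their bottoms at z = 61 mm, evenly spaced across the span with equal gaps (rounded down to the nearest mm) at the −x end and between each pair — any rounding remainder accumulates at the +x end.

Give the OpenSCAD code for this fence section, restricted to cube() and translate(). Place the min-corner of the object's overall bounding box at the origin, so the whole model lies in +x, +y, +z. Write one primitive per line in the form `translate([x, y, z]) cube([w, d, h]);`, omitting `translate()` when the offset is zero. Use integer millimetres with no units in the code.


cube([87, 87, 1116]);
translate([1531, 0, 0]) cube([87, 87, 1116]);
translate([87, 0, 210]) cube([1444, 87, 100]);
translate([87, 0, 829]) cube([1444, 87, 100]);
translate([172, 87, 61]) cube([65, 23, 1013]);
translate([322, 87, 61]) cube([65, 23, 1013]);
translate([472, 87, 61]) cube([65, 23, 1013]);
translate([622, 87, 61]) cube([65, 23, 1013]);
translate([772, 87, 61]) cube([65, 23, 1013]);
translate([922, 87, 61]) cube([65, 23, 1013]);
translate([1072, 87, 61]) cube([65, 23, 1013]);
translate([1222, 87, 61]) cube([65, 23, 1013]);
translate([1372, 87, 61]) cube([65, 23, 1013]);


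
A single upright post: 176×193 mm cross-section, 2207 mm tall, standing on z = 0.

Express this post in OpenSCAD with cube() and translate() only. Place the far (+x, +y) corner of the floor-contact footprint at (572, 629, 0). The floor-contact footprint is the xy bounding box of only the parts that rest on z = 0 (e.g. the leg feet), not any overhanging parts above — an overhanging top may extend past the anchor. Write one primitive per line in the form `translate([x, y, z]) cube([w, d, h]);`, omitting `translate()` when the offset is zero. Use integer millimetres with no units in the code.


translate([396, 436, 0]) cube([176, 193, 2207]);


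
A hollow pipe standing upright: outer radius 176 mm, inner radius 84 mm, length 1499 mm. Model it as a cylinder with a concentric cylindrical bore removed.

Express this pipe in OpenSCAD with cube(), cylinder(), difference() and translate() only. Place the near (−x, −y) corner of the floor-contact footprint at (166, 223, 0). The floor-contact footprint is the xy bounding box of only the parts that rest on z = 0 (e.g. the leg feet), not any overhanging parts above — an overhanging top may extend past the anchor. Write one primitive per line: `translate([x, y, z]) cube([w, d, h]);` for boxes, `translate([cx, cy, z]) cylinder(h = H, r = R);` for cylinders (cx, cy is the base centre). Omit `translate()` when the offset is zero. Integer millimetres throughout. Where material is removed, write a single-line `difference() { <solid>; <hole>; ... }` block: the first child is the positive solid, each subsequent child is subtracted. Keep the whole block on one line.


difference() { translate([342, 399, 0]) cylinder(h = 1499, r = 176); translate([342, 399, 0]) cylinder(h = 1499, r = 84); }


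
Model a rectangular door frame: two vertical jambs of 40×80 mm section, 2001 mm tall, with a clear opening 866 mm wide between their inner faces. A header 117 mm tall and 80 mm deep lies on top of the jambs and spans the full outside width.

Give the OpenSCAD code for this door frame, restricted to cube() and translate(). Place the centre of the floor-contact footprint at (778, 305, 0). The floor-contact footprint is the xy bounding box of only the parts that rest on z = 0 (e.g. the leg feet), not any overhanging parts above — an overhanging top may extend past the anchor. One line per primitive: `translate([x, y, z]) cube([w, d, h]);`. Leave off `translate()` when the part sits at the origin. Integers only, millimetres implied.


translate([305, 265, 0]) cube([40, 80, 2001]);
translate([1211, 265, 0]) cube([40, 80, 2001]);
translate([305, 265, 2001]) cube([946, 80, 117]);


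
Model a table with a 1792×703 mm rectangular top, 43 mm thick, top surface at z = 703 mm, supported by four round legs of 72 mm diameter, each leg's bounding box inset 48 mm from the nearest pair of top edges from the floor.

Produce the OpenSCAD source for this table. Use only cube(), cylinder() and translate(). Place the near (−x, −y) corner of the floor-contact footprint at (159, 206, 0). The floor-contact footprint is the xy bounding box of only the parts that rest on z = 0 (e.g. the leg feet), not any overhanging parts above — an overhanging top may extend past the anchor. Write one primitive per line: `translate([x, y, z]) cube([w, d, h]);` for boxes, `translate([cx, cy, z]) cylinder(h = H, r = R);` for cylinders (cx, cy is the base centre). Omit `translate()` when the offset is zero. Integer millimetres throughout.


translate([111, 158, 660]) cube([1792, 703, 43]);
translate([195, 242, 0]) cylinder(h = 660, r = 36);
translate([1819, 242, 0]) cylinder(h = 660, r = 36);
translate([195, 777, 0]) cylinder(h = 660, r = 36);
translate([1819, 777, 0]) cylinder(h = 660, r = 36);


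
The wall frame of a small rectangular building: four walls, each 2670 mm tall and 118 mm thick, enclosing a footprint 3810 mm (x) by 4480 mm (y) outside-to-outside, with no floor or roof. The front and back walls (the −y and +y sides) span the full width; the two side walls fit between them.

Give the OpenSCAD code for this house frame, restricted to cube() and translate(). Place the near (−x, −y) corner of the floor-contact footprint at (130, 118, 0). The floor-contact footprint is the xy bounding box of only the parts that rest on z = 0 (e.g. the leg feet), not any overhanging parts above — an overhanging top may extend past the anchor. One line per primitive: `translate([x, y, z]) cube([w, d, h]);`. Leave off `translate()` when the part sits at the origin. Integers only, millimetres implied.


translate([130, 118, 0]) cube([3810, 118, 2670]);
translate([130, 4480, 0]) cube([3810, 118, 2670]);
translate([130, 236, 0]) cube([118, 4244, 2670]);
translate([3822, 236, 0]) cube([118, 4244, 2670]);


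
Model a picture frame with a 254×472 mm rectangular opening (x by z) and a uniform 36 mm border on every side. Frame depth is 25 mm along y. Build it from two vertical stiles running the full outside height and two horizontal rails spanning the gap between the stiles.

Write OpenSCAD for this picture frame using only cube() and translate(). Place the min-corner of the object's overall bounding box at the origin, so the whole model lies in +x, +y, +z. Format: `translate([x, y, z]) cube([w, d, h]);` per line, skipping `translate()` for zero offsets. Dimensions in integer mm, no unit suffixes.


cube([36, 25, 544]);
translate([290, 0, 0]) cube([36, 25, 544]);
translate([36, 0, 0]) cube([254, 25, 36]);
translate([36, 0, 508]) cube([254, 25, 36]);


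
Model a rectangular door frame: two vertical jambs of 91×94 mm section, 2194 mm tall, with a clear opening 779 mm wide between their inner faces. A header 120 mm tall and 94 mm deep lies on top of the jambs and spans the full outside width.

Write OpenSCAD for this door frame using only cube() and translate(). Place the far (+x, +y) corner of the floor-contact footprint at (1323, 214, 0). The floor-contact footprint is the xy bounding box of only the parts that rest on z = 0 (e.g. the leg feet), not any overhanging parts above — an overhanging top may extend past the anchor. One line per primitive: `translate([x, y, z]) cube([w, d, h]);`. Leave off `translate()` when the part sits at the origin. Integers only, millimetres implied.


translate([362, 120, 0]) cube([91, 94, 2194]);
translate([1232, 120, 0]) cube([91, 94, 2194]);
translate([362, 120, 2194]) cube([961, 94, 120]);


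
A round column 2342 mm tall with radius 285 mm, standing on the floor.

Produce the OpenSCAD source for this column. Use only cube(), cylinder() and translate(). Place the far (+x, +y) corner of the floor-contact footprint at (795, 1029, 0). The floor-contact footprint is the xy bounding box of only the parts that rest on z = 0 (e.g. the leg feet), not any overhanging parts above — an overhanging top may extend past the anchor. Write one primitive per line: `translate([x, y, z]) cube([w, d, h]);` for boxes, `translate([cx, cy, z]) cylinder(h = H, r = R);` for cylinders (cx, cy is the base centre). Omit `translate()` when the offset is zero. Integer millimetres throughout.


translate([510, 744, 0]) cylinder(h = 2342, r = 285);


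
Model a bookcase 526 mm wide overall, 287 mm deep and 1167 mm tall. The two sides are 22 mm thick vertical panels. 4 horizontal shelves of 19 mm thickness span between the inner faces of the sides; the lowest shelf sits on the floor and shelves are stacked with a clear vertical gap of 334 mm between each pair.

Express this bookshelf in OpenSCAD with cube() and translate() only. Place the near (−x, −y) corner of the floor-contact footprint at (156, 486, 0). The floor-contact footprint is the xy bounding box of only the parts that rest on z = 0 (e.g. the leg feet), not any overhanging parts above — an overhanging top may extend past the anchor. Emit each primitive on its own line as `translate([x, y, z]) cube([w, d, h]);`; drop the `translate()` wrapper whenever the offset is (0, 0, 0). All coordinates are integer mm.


translate([156, 486, 0]) cube([22, 287, 1167]);
translate([660, 486, 0]) cube([22, 287, 1167]);
translate([178, 486, 0]) cube([482, 287, 19]);
translate([178, 486, 353]) cube([482, 287, 19]);
translate([178, 486, 706]) cube([482, 287, 19]);
translate([178, 486, 1059]) cube([482, 287, 19]);


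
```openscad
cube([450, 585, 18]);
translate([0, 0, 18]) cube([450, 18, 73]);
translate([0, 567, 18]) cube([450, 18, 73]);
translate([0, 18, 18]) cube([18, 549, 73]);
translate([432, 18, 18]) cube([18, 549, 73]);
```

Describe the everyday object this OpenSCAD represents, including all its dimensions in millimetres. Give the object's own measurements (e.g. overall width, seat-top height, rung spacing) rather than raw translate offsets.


An open-topped rectangular box: outside dimensions 450×585×91 mm, with a uniform wall and base thickness of 18 mm. The base is a full 450×585 slab on the floor; four walls sit on top of the base. The front and back walls (the −y and +y sides) span the full width; the two side walls fit between them.


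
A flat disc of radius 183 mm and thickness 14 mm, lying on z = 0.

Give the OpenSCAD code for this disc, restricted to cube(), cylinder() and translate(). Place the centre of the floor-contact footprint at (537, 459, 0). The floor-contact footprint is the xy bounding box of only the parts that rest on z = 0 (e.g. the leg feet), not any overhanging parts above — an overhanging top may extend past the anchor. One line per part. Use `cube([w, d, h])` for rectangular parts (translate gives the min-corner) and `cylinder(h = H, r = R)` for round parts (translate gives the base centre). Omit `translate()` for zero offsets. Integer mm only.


translate([537, 459, 0]) cylinder(h = 14, r = 183);


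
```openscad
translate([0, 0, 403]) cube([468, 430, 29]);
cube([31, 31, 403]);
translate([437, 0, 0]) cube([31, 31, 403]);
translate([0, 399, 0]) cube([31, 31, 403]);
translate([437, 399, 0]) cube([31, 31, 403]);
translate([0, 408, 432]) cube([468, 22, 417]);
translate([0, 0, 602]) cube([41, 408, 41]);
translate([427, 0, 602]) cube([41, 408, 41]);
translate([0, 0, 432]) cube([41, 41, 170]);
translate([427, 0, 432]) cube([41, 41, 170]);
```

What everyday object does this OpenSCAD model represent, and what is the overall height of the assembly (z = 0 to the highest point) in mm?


A chair. The overall height is 849 mm.

A slab on four corner posts with a tall panel at the back — a chair. The seat slab sits at z = 403 with thickness 29, and the 417 mm backrest starts at the seat top, so the overall height is 403 + 29 + 417 = 849 mm.


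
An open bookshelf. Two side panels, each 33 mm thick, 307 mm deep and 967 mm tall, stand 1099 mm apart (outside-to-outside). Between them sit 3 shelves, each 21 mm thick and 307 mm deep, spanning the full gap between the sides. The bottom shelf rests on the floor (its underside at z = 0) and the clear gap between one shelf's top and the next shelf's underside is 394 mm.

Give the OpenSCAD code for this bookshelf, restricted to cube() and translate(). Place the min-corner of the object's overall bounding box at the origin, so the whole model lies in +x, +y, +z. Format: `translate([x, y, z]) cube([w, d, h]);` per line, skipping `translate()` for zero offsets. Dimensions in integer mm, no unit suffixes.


cube([33, 307, 967]);
translate([1066, 0, 0]) cube([33, 307, 967]);
translate([33, 0, 0]) cube([1033, 307, 21]);
translate([33, 0, 415]) cube([1033, 307, 21]);
translate([33, 0, 830]) cube([1033, 307, 21]);


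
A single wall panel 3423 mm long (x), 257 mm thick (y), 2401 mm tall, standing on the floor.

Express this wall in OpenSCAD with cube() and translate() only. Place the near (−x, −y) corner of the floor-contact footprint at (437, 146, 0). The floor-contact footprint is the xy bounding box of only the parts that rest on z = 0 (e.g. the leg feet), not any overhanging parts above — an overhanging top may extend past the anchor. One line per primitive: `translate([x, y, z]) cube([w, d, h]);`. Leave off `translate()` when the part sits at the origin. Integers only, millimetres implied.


translate([437, 146, 0]) cube([3423, 257, 2401]);


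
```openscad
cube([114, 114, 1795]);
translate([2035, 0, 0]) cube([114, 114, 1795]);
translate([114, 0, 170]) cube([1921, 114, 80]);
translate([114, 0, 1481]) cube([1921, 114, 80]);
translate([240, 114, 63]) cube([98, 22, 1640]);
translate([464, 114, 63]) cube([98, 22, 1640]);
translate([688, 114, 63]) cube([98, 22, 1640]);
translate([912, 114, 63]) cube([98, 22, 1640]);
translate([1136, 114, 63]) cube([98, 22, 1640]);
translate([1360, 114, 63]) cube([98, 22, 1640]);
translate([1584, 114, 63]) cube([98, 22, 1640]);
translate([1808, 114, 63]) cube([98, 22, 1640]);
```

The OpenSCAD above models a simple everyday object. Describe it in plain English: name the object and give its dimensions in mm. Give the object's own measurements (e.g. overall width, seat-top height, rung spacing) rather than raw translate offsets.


A fence section. Two 114×114 mm posts, 1795 mm tall, stand on the floor with a clear span of 1921 mm between their inner faces. Two horizontal rails of 114×80 mm section span the gap between the posts with their undersides at z = 170 mm and z = 1481 mm, flush with the posts' −y face. 8 pickets, each 98 mm wide, 22 mm thick and 1640 mm tall, are fixed to the +y face of the rails with their bottoms at z = 63 mm, spaced across the span with a 126 mm gap after the −x post and between neighbouring pickets, with 129 mm left before the +x post.


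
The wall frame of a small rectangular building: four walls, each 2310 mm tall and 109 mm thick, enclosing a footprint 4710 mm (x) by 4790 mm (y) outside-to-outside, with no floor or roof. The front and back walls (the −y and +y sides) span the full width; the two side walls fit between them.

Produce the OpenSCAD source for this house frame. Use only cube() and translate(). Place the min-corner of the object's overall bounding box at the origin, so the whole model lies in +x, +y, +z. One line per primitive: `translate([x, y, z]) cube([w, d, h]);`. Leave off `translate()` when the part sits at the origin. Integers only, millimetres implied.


cube([4710, 109, 2310]);
translate([0, 4681, 0]) cube([4710, 109, 2310]);
translate([0, 109, 0]) cube([109, 4572, 2310]);
translate([4601, 109, 0]) cube([109, 4572, 2310]);


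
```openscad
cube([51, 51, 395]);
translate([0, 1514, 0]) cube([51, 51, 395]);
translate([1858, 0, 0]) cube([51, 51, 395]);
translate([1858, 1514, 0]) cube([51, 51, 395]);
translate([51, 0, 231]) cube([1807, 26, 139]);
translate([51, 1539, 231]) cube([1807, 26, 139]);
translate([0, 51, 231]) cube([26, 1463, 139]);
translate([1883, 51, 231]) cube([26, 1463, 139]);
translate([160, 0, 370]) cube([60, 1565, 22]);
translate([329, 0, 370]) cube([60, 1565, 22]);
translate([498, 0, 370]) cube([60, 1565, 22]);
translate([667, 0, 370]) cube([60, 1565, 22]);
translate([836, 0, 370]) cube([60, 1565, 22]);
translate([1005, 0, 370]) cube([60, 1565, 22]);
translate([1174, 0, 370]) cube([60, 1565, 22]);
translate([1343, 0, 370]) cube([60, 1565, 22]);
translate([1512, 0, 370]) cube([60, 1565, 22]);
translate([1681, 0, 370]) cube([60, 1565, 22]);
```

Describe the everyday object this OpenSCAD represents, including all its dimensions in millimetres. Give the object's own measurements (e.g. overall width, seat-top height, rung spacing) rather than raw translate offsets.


A bed frame 1909 mm long (x) by 1565 mm wide (y). Four 51×51 mm corner posts, 395 mm tall, at the corners of the footprint. Four rails of 26 mm thickness and 139 mm height run between adjacent posts with their undersides at z = 231 mm, their outer faces flush with the outside of the frame (the two x-running rails run between the posts' inner faces; the two y-running rails run between the posts' inner faces). 10 slats, each 60 mm wide (x) and 22 mm thick, lie across the top of the two x-running rails, running the full 1565 mm width of the frame in y; along x they sit between the end posts with a 109 mm gap after the −x posts and between neighbouring slats, leaving 117 mm before the +x posts.


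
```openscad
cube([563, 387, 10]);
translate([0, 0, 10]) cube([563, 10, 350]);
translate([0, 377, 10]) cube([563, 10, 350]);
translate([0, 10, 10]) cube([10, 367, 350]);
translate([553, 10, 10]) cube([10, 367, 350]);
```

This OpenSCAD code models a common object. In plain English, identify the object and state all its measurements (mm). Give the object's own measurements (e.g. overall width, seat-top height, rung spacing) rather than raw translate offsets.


An open-topped rectangular box: outside dimensions 563×387×360 mm, with a uniform wall and base thickness of 10 mm. The base is a full 563×387 slab on the floor; four walls sit on top of the base. The front and back walls (the −y and +y sides) span the full width; the two side walls fit between them.
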